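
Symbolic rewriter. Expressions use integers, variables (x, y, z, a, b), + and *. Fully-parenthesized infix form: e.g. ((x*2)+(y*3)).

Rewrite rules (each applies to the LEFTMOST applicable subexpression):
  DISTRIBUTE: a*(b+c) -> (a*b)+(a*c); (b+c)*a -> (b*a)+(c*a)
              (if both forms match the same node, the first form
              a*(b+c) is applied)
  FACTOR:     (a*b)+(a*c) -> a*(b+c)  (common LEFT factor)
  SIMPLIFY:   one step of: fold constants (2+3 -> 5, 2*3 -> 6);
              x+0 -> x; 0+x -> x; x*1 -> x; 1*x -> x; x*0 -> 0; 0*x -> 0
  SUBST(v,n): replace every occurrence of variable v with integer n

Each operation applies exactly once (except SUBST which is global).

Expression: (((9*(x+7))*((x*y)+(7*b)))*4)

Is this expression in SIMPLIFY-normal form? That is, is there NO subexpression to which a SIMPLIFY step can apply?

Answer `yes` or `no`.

Expression: (((9*(x+7))*((x*y)+(7*b)))*4)
Scanning for simplifiable subexpressions (pre-order)...
  at root: (((9*(x+7))*((x*y)+(7*b)))*4) (not simplifiable)
  at L: ((9*(x+7))*((x*y)+(7*b))) (not simplifiable)
  at LL: (9*(x+7)) (not simplifiable)
  at LLR: (x+7) (not simplifiable)
  at LR: ((x*y)+(7*b)) (not simplifiable)
  at LRL: (x*y) (not simplifiable)
  at LRR: (7*b) (not simplifiable)
Result: no simplifiable subexpression found -> normal form.

Answer: yes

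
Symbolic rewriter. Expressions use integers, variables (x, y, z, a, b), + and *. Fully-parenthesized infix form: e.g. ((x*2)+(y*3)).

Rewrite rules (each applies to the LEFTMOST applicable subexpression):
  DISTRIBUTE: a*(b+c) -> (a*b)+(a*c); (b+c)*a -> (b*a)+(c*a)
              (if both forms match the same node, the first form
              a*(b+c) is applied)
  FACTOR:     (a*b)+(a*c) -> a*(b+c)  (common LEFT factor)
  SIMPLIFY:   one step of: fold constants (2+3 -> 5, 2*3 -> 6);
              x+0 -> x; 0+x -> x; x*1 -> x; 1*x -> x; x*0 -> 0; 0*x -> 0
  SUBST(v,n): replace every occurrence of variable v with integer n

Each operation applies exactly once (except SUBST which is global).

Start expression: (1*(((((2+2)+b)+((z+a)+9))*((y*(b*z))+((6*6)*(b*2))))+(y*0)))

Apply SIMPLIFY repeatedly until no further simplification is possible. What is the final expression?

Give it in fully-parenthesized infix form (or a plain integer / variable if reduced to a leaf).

Start: (1*(((((2+2)+b)+((z+a)+9))*((y*(b*z))+((6*6)*(b*2))))+(y*0)))
Step 1: at root: (1*(((((2+2)+b)+((z+a)+9))*((y*(b*z))+((6*6)*(b*2))))+(y*0))) -> (((((2+2)+b)+((z+a)+9))*((y*(b*z))+((6*6)*(b*2))))+(y*0)); overall: (1*(((((2+2)+b)+((z+a)+9))*((y*(b*z))+((6*6)*(b*2))))+(y*0))) -> (((((2+2)+b)+((z+a)+9))*((y*(b*z))+((6*6)*(b*2))))+(y*0))
Step 2: at LLLL: (2+2) -> 4; overall: (((((2+2)+b)+((z+a)+9))*((y*(b*z))+((6*6)*(b*2))))+(y*0)) -> ((((4+b)+((z+a)+9))*((y*(b*z))+((6*6)*(b*2))))+(y*0))
Step 3: at LRRL: (6*6) -> 36; overall: ((((4+b)+((z+a)+9))*((y*(b*z))+((6*6)*(b*2))))+(y*0)) -> ((((4+b)+((z+a)+9))*((y*(b*z))+(36*(b*2))))+(y*0))
Step 4: at R: (y*0) -> 0; overall: ((((4+b)+((z+a)+9))*((y*(b*z))+(36*(b*2))))+(y*0)) -> ((((4+b)+((z+a)+9))*((y*(b*z))+(36*(b*2))))+0)
Step 5: at root: ((((4+b)+((z+a)+9))*((y*(b*z))+(36*(b*2))))+0) -> (((4+b)+((z+a)+9))*((y*(b*z))+(36*(b*2)))); overall: ((((4+b)+((z+a)+9))*((y*(b*z))+(36*(b*2))))+0) -> (((4+b)+((z+a)+9))*((y*(b*z))+(36*(b*2))))
Fixed point: (((4+b)+((z+a)+9))*((y*(b*z))+(36*(b*2))))

Answer: (((4+b)+((z+a)+9))*((y*(b*z))+(36*(b*2))))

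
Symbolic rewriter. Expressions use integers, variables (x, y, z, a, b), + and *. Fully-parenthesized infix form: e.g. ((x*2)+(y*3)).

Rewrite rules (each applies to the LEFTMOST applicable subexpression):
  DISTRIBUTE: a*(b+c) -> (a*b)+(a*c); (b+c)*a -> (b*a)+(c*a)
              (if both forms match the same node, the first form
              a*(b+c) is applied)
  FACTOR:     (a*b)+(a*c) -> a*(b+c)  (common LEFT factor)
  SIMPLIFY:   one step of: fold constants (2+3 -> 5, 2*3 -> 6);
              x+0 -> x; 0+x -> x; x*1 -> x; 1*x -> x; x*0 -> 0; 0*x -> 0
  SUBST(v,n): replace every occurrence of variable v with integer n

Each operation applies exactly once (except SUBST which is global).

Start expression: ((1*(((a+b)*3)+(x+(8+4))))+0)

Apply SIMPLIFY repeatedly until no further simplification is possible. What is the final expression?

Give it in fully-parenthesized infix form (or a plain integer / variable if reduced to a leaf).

Answer: (((a+b)*3)+(x+12))

Derivation:
Start: ((1*(((a+b)*3)+(x+(8+4))))+0)
Step 1: at root: ((1*(((a+b)*3)+(x+(8+4))))+0) -> (1*(((a+b)*3)+(x+(8+4)))); overall: ((1*(((a+b)*3)+(x+(8+4))))+0) -> (1*(((a+b)*3)+(x+(8+4))))
Step 2: at root: (1*(((a+b)*3)+(x+(8+4)))) -> (((a+b)*3)+(x+(8+4))); overall: (1*(((a+b)*3)+(x+(8+4)))) -> (((a+b)*3)+(x+(8+4)))
Step 3: at RR: (8+4) -> 12; overall: (((a+b)*3)+(x+(8+4))) -> (((a+b)*3)+(x+12))
Fixed point: (((a+b)*3)+(x+12))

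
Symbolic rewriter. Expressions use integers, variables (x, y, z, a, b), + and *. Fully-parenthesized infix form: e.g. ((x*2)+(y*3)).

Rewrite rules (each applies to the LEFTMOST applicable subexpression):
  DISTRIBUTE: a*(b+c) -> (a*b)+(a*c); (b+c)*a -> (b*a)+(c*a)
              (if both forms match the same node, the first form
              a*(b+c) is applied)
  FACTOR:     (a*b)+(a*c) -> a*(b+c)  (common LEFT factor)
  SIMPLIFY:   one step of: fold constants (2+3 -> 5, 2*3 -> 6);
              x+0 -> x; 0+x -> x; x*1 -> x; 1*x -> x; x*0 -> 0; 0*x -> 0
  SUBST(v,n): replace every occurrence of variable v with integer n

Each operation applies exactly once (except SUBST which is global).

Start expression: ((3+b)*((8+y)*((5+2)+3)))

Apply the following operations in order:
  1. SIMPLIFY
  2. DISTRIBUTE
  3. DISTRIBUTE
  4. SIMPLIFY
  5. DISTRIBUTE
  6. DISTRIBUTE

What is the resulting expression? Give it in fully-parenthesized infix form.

Answer: (((3*((8*7)+(y*7)))+(3*((8+y)*3)))+(b*((8+y)*10)))

Derivation:
Start: ((3+b)*((8+y)*((5+2)+3)))
Apply SIMPLIFY at RRL (target: (5+2)): ((3+b)*((8+y)*((5+2)+3))) -> ((3+b)*((8+y)*(7+3)))
Apply DISTRIBUTE at root (target: ((3+b)*((8+y)*(7+3)))): ((3+b)*((8+y)*(7+3))) -> ((3*((8+y)*(7+3)))+(b*((8+y)*(7+3))))
Apply DISTRIBUTE at LR (target: ((8+y)*(7+3))): ((3*((8+y)*(7+3)))+(b*((8+y)*(7+3)))) -> ((3*(((8+y)*7)+((8+y)*3)))+(b*((8+y)*(7+3))))
Apply SIMPLIFY at RRR (target: (7+3)): ((3*(((8+y)*7)+((8+y)*3)))+(b*((8+y)*(7+3)))) -> ((3*(((8+y)*7)+((8+y)*3)))+(b*((8+y)*10)))
Apply DISTRIBUTE at L (target: (3*(((8+y)*7)+((8+y)*3)))): ((3*(((8+y)*7)+((8+y)*3)))+(b*((8+y)*10))) -> (((3*((8+y)*7))+(3*((8+y)*3)))+(b*((8+y)*10)))
Apply DISTRIBUTE at LLR (target: ((8+y)*7)): (((3*((8+y)*7))+(3*((8+y)*3)))+(b*((8+y)*10))) -> (((3*((8*7)+(y*7)))+(3*((8+y)*3)))+(b*((8+y)*10)))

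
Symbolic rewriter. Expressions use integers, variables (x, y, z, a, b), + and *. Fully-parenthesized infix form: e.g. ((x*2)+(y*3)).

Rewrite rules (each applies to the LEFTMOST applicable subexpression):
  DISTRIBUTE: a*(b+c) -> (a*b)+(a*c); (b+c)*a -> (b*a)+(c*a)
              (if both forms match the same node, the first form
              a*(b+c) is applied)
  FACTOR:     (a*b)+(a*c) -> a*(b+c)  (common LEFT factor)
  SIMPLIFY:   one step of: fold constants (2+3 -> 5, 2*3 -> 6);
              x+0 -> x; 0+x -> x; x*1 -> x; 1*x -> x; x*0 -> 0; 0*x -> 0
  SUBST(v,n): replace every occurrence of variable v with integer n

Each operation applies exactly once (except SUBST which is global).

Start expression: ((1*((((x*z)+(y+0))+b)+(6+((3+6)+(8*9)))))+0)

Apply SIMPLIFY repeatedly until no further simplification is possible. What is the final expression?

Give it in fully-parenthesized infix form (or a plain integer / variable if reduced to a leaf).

Start: ((1*((((x*z)+(y+0))+b)+(6+((3+6)+(8*9)))))+0)
Step 1: at root: ((1*((((x*z)+(y+0))+b)+(6+((3+6)+(8*9)))))+0) -> (1*((((x*z)+(y+0))+b)+(6+((3+6)+(8*9))))); overall: ((1*((((x*z)+(y+0))+b)+(6+((3+6)+(8*9)))))+0) -> (1*((((x*z)+(y+0))+b)+(6+((3+6)+(8*9)))))
Step 2: at root: (1*((((x*z)+(y+0))+b)+(6+((3+6)+(8*9))))) -> ((((x*z)+(y+0))+b)+(6+((3+6)+(8*9)))); overall: (1*((((x*z)+(y+0))+b)+(6+((3+6)+(8*9))))) -> ((((x*z)+(y+0))+b)+(6+((3+6)+(8*9))))
Step 3: at LLR: (y+0) -> y; overall: ((((x*z)+(y+0))+b)+(6+((3+6)+(8*9)))) -> ((((x*z)+y)+b)+(6+((3+6)+(8*9))))
Step 4: at RRL: (3+6) -> 9; overall: ((((x*z)+y)+b)+(6+((3+6)+(8*9)))) -> ((((x*z)+y)+b)+(6+(9+(8*9))))
Step 5: at RRR: (8*9) -> 72; overall: ((((x*z)+y)+b)+(6+(9+(8*9)))) -> ((((x*z)+y)+b)+(6+(9+72)))
Step 6: at RR: (9+72) -> 81; overall: ((((x*z)+y)+b)+(6+(9+72))) -> ((((x*z)+y)+b)+(6+81))
Step 7: at R: (6+81) -> 87; overall: ((((x*z)+y)+b)+(6+81)) -> ((((x*z)+y)+b)+87)
Fixed point: ((((x*z)+y)+b)+87)

Answer: ((((x*z)+y)+b)+87)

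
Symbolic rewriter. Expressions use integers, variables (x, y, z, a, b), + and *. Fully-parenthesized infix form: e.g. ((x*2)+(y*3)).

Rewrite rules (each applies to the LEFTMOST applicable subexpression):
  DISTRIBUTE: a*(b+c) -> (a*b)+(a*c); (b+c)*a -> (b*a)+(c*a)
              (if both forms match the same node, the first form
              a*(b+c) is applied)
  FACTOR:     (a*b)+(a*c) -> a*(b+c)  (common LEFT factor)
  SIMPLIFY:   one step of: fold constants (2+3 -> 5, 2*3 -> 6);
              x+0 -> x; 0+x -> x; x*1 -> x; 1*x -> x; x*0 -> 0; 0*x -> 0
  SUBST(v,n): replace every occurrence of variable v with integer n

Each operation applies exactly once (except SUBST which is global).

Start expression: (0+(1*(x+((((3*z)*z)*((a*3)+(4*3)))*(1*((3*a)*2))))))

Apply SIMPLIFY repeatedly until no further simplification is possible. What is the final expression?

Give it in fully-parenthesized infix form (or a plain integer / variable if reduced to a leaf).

Answer: (x+((((3*z)*z)*((a*3)+12))*((3*a)*2)))

Derivation:
Start: (0+(1*(x+((((3*z)*z)*((a*3)+(4*3)))*(1*((3*a)*2))))))
Step 1: at root: (0+(1*(x+((((3*z)*z)*((a*3)+(4*3)))*(1*((3*a)*2)))))) -> (1*(x+((((3*z)*z)*((a*3)+(4*3)))*(1*((3*a)*2))))); overall: (0+(1*(x+((((3*z)*z)*((a*3)+(4*3)))*(1*((3*a)*2)))))) -> (1*(x+((((3*z)*z)*((a*3)+(4*3)))*(1*((3*a)*2)))))
Step 2: at root: (1*(x+((((3*z)*z)*((a*3)+(4*3)))*(1*((3*a)*2))))) -> (x+((((3*z)*z)*((a*3)+(4*3)))*(1*((3*a)*2)))); overall: (1*(x+((((3*z)*z)*((a*3)+(4*3)))*(1*((3*a)*2))))) -> (x+((((3*z)*z)*((a*3)+(4*3)))*(1*((3*a)*2))))
Step 3: at RLRR: (4*3) -> 12; overall: (x+((((3*z)*z)*((a*3)+(4*3)))*(1*((3*a)*2)))) -> (x+((((3*z)*z)*((a*3)+12))*(1*((3*a)*2))))
Step 4: at RR: (1*((3*a)*2)) -> ((3*a)*2); overall: (x+((((3*z)*z)*((a*3)+12))*(1*((3*a)*2)))) -> (x+((((3*z)*z)*((a*3)+12))*((3*a)*2)))
Fixed point: (x+((((3*z)*z)*((a*3)+12))*((3*a)*2)))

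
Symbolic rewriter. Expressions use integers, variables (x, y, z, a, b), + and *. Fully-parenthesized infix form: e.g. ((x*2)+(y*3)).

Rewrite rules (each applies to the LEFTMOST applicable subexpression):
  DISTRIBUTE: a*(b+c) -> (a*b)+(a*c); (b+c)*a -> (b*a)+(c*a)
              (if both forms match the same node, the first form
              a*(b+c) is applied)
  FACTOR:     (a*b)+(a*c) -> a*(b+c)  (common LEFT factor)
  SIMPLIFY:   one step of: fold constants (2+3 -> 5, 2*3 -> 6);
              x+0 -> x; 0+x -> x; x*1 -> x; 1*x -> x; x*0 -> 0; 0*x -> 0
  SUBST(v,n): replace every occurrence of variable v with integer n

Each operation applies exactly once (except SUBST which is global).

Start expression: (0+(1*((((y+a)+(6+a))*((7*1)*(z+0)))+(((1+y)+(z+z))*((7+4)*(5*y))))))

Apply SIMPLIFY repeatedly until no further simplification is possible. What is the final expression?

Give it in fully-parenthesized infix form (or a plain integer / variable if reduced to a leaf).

Start: (0+(1*((((y+a)+(6+a))*((7*1)*(z+0)))+(((1+y)+(z+z))*((7+4)*(5*y))))))
Step 1: at root: (0+(1*((((y+a)+(6+a))*((7*1)*(z+0)))+(((1+y)+(z+z))*((7+4)*(5*y)))))) -> (1*((((y+a)+(6+a))*((7*1)*(z+0)))+(((1+y)+(z+z))*((7+4)*(5*y))))); overall: (0+(1*((((y+a)+(6+a))*((7*1)*(z+0)))+(((1+y)+(z+z))*((7+4)*(5*y)))))) -> (1*((((y+a)+(6+a))*((7*1)*(z+0)))+(((1+y)+(z+z))*((7+4)*(5*y)))))
Step 2: at root: (1*((((y+a)+(6+a))*((7*1)*(z+0)))+(((1+y)+(z+z))*((7+4)*(5*y))))) -> ((((y+a)+(6+a))*((7*1)*(z+0)))+(((1+y)+(z+z))*((7+4)*(5*y)))); overall: (1*((((y+a)+(6+a))*((7*1)*(z+0)))+(((1+y)+(z+z))*((7+4)*(5*y))))) -> ((((y+a)+(6+a))*((7*1)*(z+0)))+(((1+y)+(z+z))*((7+4)*(5*y))))
Step 3: at LRL: (7*1) -> 7; overall: ((((y+a)+(6+a))*((7*1)*(z+0)))+(((1+y)+(z+z))*((7+4)*(5*y)))) -> ((((y+a)+(6+a))*(7*(z+0)))+(((1+y)+(z+z))*((7+4)*(5*y))))
Step 4: at LRR: (z+0) -> z; overall: ((((y+a)+(6+a))*(7*(z+0)))+(((1+y)+(z+z))*((7+4)*(5*y)))) -> ((((y+a)+(6+a))*(7*z))+(((1+y)+(z+z))*((7+4)*(5*y))))
Step 5: at RRL: (7+4) -> 11; overall: ((((y+a)+(6+a))*(7*z))+(((1+y)+(z+z))*((7+4)*(5*y)))) -> ((((y+a)+(6+a))*(7*z))+(((1+y)+(z+z))*(11*(5*y))))
Fixed point: ((((y+a)+(6+a))*(7*z))+(((1+y)+(z+z))*(11*(5*y))))

Answer: ((((y+a)+(6+a))*(7*z))+(((1+y)+(z+z))*(11*(5*y))))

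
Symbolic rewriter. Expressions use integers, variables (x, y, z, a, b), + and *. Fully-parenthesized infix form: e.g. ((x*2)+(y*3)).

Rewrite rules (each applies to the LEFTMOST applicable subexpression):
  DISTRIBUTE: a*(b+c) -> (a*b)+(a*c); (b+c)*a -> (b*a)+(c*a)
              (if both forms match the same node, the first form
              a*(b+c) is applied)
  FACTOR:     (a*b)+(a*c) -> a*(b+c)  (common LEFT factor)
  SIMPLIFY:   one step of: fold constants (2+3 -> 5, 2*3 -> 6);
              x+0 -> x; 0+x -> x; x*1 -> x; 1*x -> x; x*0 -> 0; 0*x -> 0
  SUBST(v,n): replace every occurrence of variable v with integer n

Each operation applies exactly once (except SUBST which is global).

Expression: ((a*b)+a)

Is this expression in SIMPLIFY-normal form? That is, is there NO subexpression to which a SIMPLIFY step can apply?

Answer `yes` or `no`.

Answer: yes

Derivation:
Expression: ((a*b)+a)
Scanning for simplifiable subexpressions (pre-order)...
  at root: ((a*b)+a) (not simplifiable)
  at L: (a*b) (not simplifiable)
Result: no simplifiable subexpression found -> normal form.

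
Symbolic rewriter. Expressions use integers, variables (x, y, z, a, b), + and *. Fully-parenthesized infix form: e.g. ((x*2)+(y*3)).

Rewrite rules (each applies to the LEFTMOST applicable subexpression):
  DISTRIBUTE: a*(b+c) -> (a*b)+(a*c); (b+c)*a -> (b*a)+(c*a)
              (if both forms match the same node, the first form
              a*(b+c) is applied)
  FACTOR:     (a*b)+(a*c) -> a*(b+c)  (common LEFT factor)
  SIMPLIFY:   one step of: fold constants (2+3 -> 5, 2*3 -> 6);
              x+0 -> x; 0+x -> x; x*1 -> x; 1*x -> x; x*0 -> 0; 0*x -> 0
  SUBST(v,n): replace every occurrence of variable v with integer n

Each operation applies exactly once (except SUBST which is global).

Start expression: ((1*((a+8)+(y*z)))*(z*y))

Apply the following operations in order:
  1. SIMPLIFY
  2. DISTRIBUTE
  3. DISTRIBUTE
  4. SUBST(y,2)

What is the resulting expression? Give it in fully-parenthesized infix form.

Answer: (((a*(z*2))+(8*(z*2)))+((2*z)*(z*2)))

Derivation:
Start: ((1*((a+8)+(y*z)))*(z*y))
Apply SIMPLIFY at L (target: (1*((a+8)+(y*z)))): ((1*((a+8)+(y*z)))*(z*y)) -> (((a+8)+(y*z))*(z*y))
Apply DISTRIBUTE at root (target: (((a+8)+(y*z))*(z*y))): (((a+8)+(y*z))*(z*y)) -> (((a+8)*(z*y))+((y*z)*(z*y)))
Apply DISTRIBUTE at L (target: ((a+8)*(z*y))): (((a+8)*(z*y))+((y*z)*(z*y))) -> (((a*(z*y))+(8*(z*y)))+((y*z)*(z*y)))
Apply SUBST(y,2): (((a*(z*y))+(8*(z*y)))+((y*z)*(z*y))) -> (((a*(z*2))+(8*(z*2)))+((2*z)*(z*2)))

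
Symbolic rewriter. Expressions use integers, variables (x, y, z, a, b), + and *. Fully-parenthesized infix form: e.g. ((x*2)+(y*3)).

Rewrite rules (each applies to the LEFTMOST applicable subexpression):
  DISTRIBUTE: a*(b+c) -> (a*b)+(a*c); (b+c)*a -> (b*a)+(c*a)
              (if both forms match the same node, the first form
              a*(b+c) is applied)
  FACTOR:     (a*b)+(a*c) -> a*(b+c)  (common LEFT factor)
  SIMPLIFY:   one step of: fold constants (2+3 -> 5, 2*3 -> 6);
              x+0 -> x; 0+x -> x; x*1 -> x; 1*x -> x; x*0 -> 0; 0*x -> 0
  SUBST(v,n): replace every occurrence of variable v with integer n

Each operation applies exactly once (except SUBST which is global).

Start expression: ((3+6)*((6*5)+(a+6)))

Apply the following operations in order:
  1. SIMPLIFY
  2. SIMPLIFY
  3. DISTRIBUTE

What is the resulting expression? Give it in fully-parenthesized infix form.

Start: ((3+6)*((6*5)+(a+6)))
Apply SIMPLIFY at L (target: (3+6)): ((3+6)*((6*5)+(a+6))) -> (9*((6*5)+(a+6)))
Apply SIMPLIFY at RL (target: (6*5)): (9*((6*5)+(a+6))) -> (9*(30+(a+6)))
Apply DISTRIBUTE at root (target: (9*(30+(a+6)))): (9*(30+(a+6))) -> ((9*30)+(9*(a+6)))

Answer: ((9*30)+(9*(a+6)))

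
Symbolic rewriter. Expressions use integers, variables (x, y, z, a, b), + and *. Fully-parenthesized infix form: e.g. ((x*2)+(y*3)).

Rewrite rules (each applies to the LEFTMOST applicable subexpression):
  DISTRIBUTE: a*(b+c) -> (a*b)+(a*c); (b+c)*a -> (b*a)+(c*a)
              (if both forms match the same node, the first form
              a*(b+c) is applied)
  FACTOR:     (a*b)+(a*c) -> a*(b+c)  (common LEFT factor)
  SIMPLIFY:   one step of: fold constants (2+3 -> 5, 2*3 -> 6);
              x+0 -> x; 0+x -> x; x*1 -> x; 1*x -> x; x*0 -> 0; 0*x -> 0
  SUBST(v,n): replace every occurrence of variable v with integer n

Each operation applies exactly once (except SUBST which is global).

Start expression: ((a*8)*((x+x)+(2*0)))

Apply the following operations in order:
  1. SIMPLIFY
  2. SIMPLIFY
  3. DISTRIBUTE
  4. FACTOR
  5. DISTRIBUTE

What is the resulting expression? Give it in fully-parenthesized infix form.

Answer: (((a*8)*x)+((a*8)*x))

Derivation:
Start: ((a*8)*((x+x)+(2*0)))
Apply SIMPLIFY at RR (target: (2*0)): ((a*8)*((x+x)+(2*0))) -> ((a*8)*((x+x)+0))
Apply SIMPLIFY at R (target: ((x+x)+0)): ((a*8)*((x+x)+0)) -> ((a*8)*(x+x))
Apply DISTRIBUTE at root (target: ((a*8)*(x+x))): ((a*8)*(x+x)) -> (((a*8)*x)+((a*8)*x))
Apply FACTOR at root (target: (((a*8)*x)+((a*8)*x))): (((a*8)*x)+((a*8)*x)) -> ((a*8)*(x+x))
Apply DISTRIBUTE at root (target: ((a*8)*(x+x))): ((a*8)*(x+x)) -> (((a*8)*x)+((a*8)*x))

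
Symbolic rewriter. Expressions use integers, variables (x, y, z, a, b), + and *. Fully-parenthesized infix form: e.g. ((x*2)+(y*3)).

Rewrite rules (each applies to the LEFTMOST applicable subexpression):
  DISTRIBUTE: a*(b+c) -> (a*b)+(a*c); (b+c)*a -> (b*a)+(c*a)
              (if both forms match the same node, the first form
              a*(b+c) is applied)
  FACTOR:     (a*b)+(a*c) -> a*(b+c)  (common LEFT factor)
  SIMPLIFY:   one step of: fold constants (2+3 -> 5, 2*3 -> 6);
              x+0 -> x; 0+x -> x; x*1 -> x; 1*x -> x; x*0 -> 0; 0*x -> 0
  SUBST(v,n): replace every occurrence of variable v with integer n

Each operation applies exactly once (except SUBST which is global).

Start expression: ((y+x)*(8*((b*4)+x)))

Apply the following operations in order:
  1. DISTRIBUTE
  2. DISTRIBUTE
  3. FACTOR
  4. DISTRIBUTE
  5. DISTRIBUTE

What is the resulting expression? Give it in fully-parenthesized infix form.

Start: ((y+x)*(8*((b*4)+x)))
Apply DISTRIBUTE at root (target: ((y+x)*(8*((b*4)+x)))): ((y+x)*(8*((b*4)+x))) -> ((y*(8*((b*4)+x)))+(x*(8*((b*4)+x))))
Apply DISTRIBUTE at LR (target: (8*((b*4)+x))): ((y*(8*((b*4)+x)))+(x*(8*((b*4)+x)))) -> ((y*((8*(b*4))+(8*x)))+(x*(8*((b*4)+x))))
Apply FACTOR at LR (target: ((8*(b*4))+(8*x))): ((y*((8*(b*4))+(8*x)))+(x*(8*((b*4)+x)))) -> ((y*(8*((b*4)+x)))+(x*(8*((b*4)+x))))
Apply DISTRIBUTE at LR (target: (8*((b*4)+x))): ((y*(8*((b*4)+x)))+(x*(8*((b*4)+x)))) -> ((y*((8*(b*4))+(8*x)))+(x*(8*((b*4)+x))))
Apply DISTRIBUTE at L (target: (y*((8*(b*4))+(8*x)))): ((y*((8*(b*4))+(8*x)))+(x*(8*((b*4)+x)))) -> (((y*(8*(b*4)))+(y*(8*x)))+(x*(8*((b*4)+x))))

Answer: (((y*(8*(b*4)))+(y*(8*x)))+(x*(8*((b*4)+x))))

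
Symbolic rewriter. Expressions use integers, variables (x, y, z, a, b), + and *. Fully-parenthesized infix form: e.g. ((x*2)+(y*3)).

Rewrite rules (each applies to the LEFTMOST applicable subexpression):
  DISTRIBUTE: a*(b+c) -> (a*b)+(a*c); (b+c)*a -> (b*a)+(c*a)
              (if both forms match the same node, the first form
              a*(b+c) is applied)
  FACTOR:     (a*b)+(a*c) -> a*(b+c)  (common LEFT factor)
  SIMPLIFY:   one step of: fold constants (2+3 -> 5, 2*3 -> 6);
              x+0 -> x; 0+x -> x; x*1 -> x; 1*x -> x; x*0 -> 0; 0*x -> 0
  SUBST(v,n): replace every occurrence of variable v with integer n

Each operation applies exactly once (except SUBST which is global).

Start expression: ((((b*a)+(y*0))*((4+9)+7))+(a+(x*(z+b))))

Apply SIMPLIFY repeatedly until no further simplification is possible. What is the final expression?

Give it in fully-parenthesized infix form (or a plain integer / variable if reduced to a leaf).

Answer: (((b*a)*20)+(a+(x*(z+b))))

Derivation:
Start: ((((b*a)+(y*0))*((4+9)+7))+(a+(x*(z+b))))
Step 1: at LLR: (y*0) -> 0; overall: ((((b*a)+(y*0))*((4+9)+7))+(a+(x*(z+b)))) -> ((((b*a)+0)*((4+9)+7))+(a+(x*(z+b))))
Step 2: at LL: ((b*a)+0) -> (b*a); overall: ((((b*a)+0)*((4+9)+7))+(a+(x*(z+b)))) -> (((b*a)*((4+9)+7))+(a+(x*(z+b))))
Step 3: at LRL: (4+9) -> 13; overall: (((b*a)*((4+9)+7))+(a+(x*(z+b)))) -> (((b*a)*(13+7))+(a+(x*(z+b))))
Step 4: at LR: (13+7) -> 20; overall: (((b*a)*(13+7))+(a+(x*(z+b)))) -> (((b*a)*20)+(a+(x*(z+b))))
Fixed point: (((b*a)*20)+(a+(x*(z+b))))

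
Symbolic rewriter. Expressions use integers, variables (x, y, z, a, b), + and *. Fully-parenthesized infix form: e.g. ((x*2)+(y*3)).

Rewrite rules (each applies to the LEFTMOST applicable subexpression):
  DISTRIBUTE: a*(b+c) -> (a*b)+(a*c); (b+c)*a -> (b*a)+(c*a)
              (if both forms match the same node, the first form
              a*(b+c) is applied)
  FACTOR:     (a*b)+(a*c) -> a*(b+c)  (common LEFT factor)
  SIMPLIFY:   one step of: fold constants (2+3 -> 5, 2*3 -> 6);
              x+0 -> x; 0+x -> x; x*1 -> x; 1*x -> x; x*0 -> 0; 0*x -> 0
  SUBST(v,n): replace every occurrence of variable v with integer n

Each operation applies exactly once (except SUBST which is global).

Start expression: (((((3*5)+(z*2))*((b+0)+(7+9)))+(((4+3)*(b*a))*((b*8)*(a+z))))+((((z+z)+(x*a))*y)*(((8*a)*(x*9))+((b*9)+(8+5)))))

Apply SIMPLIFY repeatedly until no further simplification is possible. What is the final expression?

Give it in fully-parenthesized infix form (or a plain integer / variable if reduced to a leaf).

Answer: ((((15+(z*2))*(b+16))+((7*(b*a))*((b*8)*(a+z))))+((((z+z)+(x*a))*y)*(((8*a)*(x*9))+((b*9)+13))))

Derivation:
Start: (((((3*5)+(z*2))*((b+0)+(7+9)))+(((4+3)*(b*a))*((b*8)*(a+z))))+((((z+z)+(x*a))*y)*(((8*a)*(x*9))+((b*9)+(8+5)))))
Step 1: at LLLL: (3*5) -> 15; overall: (((((3*5)+(z*2))*((b+0)+(7+9)))+(((4+3)*(b*a))*((b*8)*(a+z))))+((((z+z)+(x*a))*y)*(((8*a)*(x*9))+((b*9)+(8+5))))) -> ((((15+(z*2))*((b+0)+(7+9)))+(((4+3)*(b*a))*((b*8)*(a+z))))+((((z+z)+(x*a))*y)*(((8*a)*(x*9))+((b*9)+(8+5)))))
Step 2: at LLRL: (b+0) -> b; overall: ((((15+(z*2))*((b+0)+(7+9)))+(((4+3)*(b*a))*((b*8)*(a+z))))+((((z+z)+(x*a))*y)*(((8*a)*(x*9))+((b*9)+(8+5))))) -> ((((15+(z*2))*(b+(7+9)))+(((4+3)*(b*a))*((b*8)*(a+z))))+((((z+z)+(x*a))*y)*(((8*a)*(x*9))+((b*9)+(8+5)))))
Step 3: at LLRR: (7+9) -> 16; overall: ((((15+(z*2))*(b+(7+9)))+(((4+3)*(b*a))*((b*8)*(a+z))))+((((z+z)+(x*a))*y)*(((8*a)*(x*9))+((b*9)+(8+5))))) -> ((((15+(z*2))*(b+16))+(((4+3)*(b*a))*((b*8)*(a+z))))+((((z+z)+(x*a))*y)*(((8*a)*(x*9))+((b*9)+(8+5)))))
Step 4: at LRLL: (4+3) -> 7; overall: ((((15+(z*2))*(b+16))+(((4+3)*(b*a))*((b*8)*(a+z))))+((((z+z)+(x*a))*y)*(((8*a)*(x*9))+((b*9)+(8+5))))) -> ((((15+(z*2))*(b+16))+((7*(b*a))*((b*8)*(a+z))))+((((z+z)+(x*a))*y)*(((8*a)*(x*9))+((b*9)+(8+5)))))
Step 5: at RRRR: (8+5) -> 13; overall: ((((15+(z*2))*(b+16))+((7*(b*a))*((b*8)*(a+z))))+((((z+z)+(x*a))*y)*(((8*a)*(x*9))+((b*9)+(8+5))))) -> ((((15+(z*2))*(b+16))+((7*(b*a))*((b*8)*(a+z))))+((((z+z)+(x*a))*y)*(((8*a)*(x*9))+((b*9)+13))))
Fixed point: ((((15+(z*2))*(b+16))+((7*(b*a))*((b*8)*(a+z))))+((((z+z)+(x*a))*y)*(((8*a)*(x*9))+((b*9)+13))))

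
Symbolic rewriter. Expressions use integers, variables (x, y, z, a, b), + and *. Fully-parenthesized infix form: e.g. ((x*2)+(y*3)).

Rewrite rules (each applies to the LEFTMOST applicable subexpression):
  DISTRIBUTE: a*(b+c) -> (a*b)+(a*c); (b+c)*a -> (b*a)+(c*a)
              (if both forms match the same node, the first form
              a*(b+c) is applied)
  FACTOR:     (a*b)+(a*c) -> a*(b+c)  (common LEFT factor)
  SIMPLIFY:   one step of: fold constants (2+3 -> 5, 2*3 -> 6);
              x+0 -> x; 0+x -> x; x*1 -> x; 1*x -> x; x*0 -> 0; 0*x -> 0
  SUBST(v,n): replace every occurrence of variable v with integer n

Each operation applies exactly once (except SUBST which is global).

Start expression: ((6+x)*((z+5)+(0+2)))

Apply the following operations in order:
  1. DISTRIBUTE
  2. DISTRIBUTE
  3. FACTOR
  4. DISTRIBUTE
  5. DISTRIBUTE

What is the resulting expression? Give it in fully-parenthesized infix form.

Start: ((6+x)*((z+5)+(0+2)))
Apply DISTRIBUTE at root (target: ((6+x)*((z+5)+(0+2)))): ((6+x)*((z+5)+(0+2))) -> (((6+x)*(z+5))+((6+x)*(0+2)))
Apply DISTRIBUTE at L (target: ((6+x)*(z+5))): (((6+x)*(z+5))+((6+x)*(0+2))) -> ((((6+x)*z)+((6+x)*5))+((6+x)*(0+2)))
Apply FACTOR at L (target: (((6+x)*z)+((6+x)*5))): ((((6+x)*z)+((6+x)*5))+((6+x)*(0+2))) -> (((6+x)*(z+5))+((6+x)*(0+2)))
Apply DISTRIBUTE at L (target: ((6+x)*(z+5))): (((6+x)*(z+5))+((6+x)*(0+2))) -> ((((6+x)*z)+((6+x)*5))+((6+x)*(0+2)))
Apply DISTRIBUTE at LL (target: ((6+x)*z)): ((((6+x)*z)+((6+x)*5))+((6+x)*(0+2))) -> ((((6*z)+(x*z))+((6+x)*5))+((6+x)*(0+2)))

Answer: ((((6*z)+(x*z))+((6+x)*5))+((6+x)*(0+2)))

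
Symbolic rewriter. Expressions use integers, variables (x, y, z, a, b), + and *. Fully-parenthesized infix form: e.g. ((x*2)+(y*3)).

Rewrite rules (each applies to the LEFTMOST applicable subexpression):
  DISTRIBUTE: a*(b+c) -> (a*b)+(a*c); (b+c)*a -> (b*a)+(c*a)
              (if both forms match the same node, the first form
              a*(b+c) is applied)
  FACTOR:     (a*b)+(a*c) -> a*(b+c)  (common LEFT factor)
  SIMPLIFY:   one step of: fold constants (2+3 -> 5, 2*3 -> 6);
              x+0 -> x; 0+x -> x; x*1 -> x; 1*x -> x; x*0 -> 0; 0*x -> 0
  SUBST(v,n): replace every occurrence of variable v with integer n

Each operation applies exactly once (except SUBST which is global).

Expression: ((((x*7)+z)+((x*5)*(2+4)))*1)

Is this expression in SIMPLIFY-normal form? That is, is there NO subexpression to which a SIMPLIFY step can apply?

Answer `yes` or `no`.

Expression: ((((x*7)+z)+((x*5)*(2+4)))*1)
Scanning for simplifiable subexpressions (pre-order)...
  at root: ((((x*7)+z)+((x*5)*(2+4)))*1) (SIMPLIFIABLE)
  at L: (((x*7)+z)+((x*5)*(2+4))) (not simplifiable)
  at LL: ((x*7)+z) (not simplifiable)
  at LLL: (x*7) (not simplifiable)
  at LR: ((x*5)*(2+4)) (not simplifiable)
  at LRL: (x*5) (not simplifiable)
  at LRR: (2+4) (SIMPLIFIABLE)
Found simplifiable subexpr at path root: ((((x*7)+z)+((x*5)*(2+4)))*1)
One SIMPLIFY step would give: (((x*7)+z)+((x*5)*(2+4)))
-> NOT in normal form.

Answer: no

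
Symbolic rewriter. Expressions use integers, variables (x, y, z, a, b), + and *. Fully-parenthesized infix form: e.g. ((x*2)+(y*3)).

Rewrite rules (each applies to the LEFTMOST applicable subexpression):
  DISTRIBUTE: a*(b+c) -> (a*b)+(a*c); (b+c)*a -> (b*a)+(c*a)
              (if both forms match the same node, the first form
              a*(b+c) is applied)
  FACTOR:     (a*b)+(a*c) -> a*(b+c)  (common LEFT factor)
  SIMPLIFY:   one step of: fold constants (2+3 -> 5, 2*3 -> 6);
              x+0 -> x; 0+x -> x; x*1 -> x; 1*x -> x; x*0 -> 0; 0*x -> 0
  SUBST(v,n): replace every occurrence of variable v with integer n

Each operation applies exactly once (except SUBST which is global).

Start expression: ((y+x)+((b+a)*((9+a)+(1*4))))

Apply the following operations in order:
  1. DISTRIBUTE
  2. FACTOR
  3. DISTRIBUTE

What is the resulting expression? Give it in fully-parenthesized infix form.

Answer: ((y+x)+(((b+a)*(9+a))+((b+a)*(1*4))))

Derivation:
Start: ((y+x)+((b+a)*((9+a)+(1*4))))
Apply DISTRIBUTE at R (target: ((b+a)*((9+a)+(1*4)))): ((y+x)+((b+a)*((9+a)+(1*4)))) -> ((y+x)+(((b+a)*(9+a))+((b+a)*(1*4))))
Apply FACTOR at R (target: (((b+a)*(9+a))+((b+a)*(1*4)))): ((y+x)+(((b+a)*(9+a))+((b+a)*(1*4)))) -> ((y+x)+((b+a)*((9+a)+(1*4))))
Apply DISTRIBUTE at R (target: ((b+a)*((9+a)+(1*4)))): ((y+x)+((b+a)*((9+a)+(1*4)))) -> ((y+x)+(((b+a)*(9+a))+((b+a)*(1*4))))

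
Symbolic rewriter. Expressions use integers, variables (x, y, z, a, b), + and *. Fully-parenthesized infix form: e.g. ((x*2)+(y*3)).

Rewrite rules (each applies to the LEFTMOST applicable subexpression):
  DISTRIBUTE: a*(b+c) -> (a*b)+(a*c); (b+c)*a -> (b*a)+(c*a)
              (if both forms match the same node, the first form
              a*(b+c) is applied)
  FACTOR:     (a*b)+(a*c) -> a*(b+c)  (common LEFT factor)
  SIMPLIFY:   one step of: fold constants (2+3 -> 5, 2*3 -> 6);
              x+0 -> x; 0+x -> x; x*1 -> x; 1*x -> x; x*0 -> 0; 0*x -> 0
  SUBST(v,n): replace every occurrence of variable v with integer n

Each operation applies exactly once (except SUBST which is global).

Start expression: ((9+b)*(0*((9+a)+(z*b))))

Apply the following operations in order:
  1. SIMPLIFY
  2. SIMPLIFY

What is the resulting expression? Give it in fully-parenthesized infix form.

Answer: 0

Derivation:
Start: ((9+b)*(0*((9+a)+(z*b))))
Apply SIMPLIFY at R (target: (0*((9+a)+(z*b)))): ((9+b)*(0*((9+a)+(z*b)))) -> ((9+b)*0)
Apply SIMPLIFY at root (target: ((9+b)*0)): ((9+b)*0) -> 0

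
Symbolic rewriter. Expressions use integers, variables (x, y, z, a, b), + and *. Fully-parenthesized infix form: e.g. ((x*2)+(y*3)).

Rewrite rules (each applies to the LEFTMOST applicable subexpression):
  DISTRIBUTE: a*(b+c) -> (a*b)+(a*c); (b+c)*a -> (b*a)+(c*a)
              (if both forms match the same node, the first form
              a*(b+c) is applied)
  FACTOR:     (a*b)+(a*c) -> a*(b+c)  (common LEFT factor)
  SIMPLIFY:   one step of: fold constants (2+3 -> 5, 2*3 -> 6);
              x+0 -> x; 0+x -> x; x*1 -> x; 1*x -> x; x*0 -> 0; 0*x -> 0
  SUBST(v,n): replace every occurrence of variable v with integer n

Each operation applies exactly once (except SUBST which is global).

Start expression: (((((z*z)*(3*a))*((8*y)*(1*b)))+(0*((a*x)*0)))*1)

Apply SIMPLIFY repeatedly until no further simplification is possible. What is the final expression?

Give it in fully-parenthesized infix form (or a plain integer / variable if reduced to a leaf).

Start: (((((z*z)*(3*a))*((8*y)*(1*b)))+(0*((a*x)*0)))*1)
Step 1: at root: (((((z*z)*(3*a))*((8*y)*(1*b)))+(0*((a*x)*0)))*1) -> ((((z*z)*(3*a))*((8*y)*(1*b)))+(0*((a*x)*0))); overall: (((((z*z)*(3*a))*((8*y)*(1*b)))+(0*((a*x)*0)))*1) -> ((((z*z)*(3*a))*((8*y)*(1*b)))+(0*((a*x)*0)))
Step 2: at LRR: (1*b) -> b; overall: ((((z*z)*(3*a))*((8*y)*(1*b)))+(0*((a*x)*0))) -> ((((z*z)*(3*a))*((8*y)*b))+(0*((a*x)*0)))
Step 3: at R: (0*((a*x)*0)) -> 0; overall: ((((z*z)*(3*a))*((8*y)*b))+(0*((a*x)*0))) -> ((((z*z)*(3*a))*((8*y)*b))+0)
Step 4: at root: ((((z*z)*(3*a))*((8*y)*b))+0) -> (((z*z)*(3*a))*((8*y)*b)); overall: ((((z*z)*(3*a))*((8*y)*b))+0) -> (((z*z)*(3*a))*((8*y)*b))
Fixed point: (((z*z)*(3*a))*((8*y)*b))

Answer: (((z*z)*(3*a))*((8*y)*b))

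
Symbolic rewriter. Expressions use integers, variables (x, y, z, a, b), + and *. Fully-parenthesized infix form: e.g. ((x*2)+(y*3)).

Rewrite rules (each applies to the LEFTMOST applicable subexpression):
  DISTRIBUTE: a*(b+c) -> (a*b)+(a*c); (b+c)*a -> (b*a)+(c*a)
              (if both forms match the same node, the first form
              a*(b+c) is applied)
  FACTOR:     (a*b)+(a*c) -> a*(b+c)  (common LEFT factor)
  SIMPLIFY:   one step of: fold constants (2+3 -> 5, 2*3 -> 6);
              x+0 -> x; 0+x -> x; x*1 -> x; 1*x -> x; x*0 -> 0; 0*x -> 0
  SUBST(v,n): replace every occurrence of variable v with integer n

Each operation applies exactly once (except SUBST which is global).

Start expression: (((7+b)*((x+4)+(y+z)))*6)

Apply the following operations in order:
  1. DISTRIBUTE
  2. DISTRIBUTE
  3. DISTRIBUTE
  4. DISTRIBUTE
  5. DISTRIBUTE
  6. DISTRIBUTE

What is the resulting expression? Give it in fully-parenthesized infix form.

Start: (((7+b)*((x+4)+(y+z)))*6)
Apply DISTRIBUTE at L (target: ((7+b)*((x+4)+(y+z)))): (((7+b)*((x+4)+(y+z)))*6) -> ((((7+b)*(x+4))+((7+b)*(y+z)))*6)
Apply DISTRIBUTE at root (target: ((((7+b)*(x+4))+((7+b)*(y+z)))*6)): ((((7+b)*(x+4))+((7+b)*(y+z)))*6) -> ((((7+b)*(x+4))*6)+(((7+b)*(y+z))*6))
Apply DISTRIBUTE at LL (target: ((7+b)*(x+4))): ((((7+b)*(x+4))*6)+(((7+b)*(y+z))*6)) -> (((((7+b)*x)+((7+b)*4))*6)+(((7+b)*(y+z))*6))
Apply DISTRIBUTE at L (target: ((((7+b)*x)+((7+b)*4))*6)): (((((7+b)*x)+((7+b)*4))*6)+(((7+b)*(y+z))*6)) -> (((((7+b)*x)*6)+(((7+b)*4)*6))+(((7+b)*(y+z))*6))
Apply DISTRIBUTE at LLL (target: ((7+b)*x)): (((((7+b)*x)*6)+(((7+b)*4)*6))+(((7+b)*(y+z))*6)) -> (((((7*x)+(b*x))*6)+(((7+b)*4)*6))+(((7+b)*(y+z))*6))
Apply DISTRIBUTE at LL (target: (((7*x)+(b*x))*6)): (((((7*x)+(b*x))*6)+(((7+b)*4)*6))+(((7+b)*(y+z))*6)) -> (((((7*x)*6)+((b*x)*6))+(((7+b)*4)*6))+(((7+b)*(y+z))*6))

Answer: (((((7*x)*6)+((b*x)*6))+(((7+b)*4)*6))+(((7+b)*(y+z))*6))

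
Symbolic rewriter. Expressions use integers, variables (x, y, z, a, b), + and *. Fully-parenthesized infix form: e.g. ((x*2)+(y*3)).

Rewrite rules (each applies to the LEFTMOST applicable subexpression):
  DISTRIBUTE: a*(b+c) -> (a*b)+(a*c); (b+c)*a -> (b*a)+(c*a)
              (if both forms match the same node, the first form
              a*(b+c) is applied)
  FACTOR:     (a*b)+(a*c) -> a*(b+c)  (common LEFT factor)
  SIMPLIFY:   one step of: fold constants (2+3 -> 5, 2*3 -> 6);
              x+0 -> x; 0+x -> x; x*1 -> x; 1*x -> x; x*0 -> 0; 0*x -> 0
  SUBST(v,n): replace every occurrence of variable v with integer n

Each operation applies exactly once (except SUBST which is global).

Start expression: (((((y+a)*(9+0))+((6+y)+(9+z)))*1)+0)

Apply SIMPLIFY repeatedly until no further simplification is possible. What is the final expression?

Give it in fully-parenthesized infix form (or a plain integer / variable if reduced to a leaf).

Answer: (((y+a)*9)+((6+y)+(9+z)))

Derivation:
Start: (((((y+a)*(9+0))+((6+y)+(9+z)))*1)+0)
Step 1: at root: (((((y+a)*(9+0))+((6+y)+(9+z)))*1)+0) -> ((((y+a)*(9+0))+((6+y)+(9+z)))*1); overall: (((((y+a)*(9+0))+((6+y)+(9+z)))*1)+0) -> ((((y+a)*(9+0))+((6+y)+(9+z)))*1)
Step 2: at root: ((((y+a)*(9+0))+((6+y)+(9+z)))*1) -> (((y+a)*(9+0))+((6+y)+(9+z))); overall: ((((y+a)*(9+0))+((6+y)+(9+z)))*1) -> (((y+a)*(9+0))+((6+y)+(9+z)))
Step 3: at LR: (9+0) -> 9; overall: (((y+a)*(9+0))+((6+y)+(9+z))) -> (((y+a)*9)+((6+y)+(9+z)))
Fixed point: (((y+a)*9)+((6+y)+(9+z)))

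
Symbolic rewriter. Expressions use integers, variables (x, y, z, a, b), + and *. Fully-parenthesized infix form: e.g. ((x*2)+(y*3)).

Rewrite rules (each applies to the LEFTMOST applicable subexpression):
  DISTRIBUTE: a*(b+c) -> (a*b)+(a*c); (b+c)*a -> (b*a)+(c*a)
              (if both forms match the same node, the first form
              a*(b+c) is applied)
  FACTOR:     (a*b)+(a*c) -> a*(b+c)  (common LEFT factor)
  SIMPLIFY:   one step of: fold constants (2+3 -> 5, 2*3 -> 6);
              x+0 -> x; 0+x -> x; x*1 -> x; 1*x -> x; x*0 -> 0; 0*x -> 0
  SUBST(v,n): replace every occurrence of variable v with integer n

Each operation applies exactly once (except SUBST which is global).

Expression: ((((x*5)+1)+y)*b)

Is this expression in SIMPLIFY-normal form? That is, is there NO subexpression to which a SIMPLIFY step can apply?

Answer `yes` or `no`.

Answer: yes

Derivation:
Expression: ((((x*5)+1)+y)*b)
Scanning for simplifiable subexpressions (pre-order)...
  at root: ((((x*5)+1)+y)*b) (not simplifiable)
  at L: (((x*5)+1)+y) (not simplifiable)
  at LL: ((x*5)+1) (not simplifiable)
  at LLL: (x*5) (not simplifiable)
Result: no simplifiable subexpression found -> normal form.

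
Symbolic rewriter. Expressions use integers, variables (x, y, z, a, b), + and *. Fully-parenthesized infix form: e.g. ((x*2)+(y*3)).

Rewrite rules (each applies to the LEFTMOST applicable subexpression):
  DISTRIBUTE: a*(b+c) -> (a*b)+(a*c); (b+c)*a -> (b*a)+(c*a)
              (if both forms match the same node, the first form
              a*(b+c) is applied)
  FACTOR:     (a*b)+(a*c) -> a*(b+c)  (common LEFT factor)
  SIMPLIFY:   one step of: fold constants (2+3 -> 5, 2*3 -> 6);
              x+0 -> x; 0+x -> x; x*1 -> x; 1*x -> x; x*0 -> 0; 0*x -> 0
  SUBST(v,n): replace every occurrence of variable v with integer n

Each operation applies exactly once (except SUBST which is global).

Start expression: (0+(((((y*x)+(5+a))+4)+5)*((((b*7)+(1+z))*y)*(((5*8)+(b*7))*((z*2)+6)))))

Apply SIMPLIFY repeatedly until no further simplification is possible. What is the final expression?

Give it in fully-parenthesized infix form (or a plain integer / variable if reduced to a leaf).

Start: (0+(((((y*x)+(5+a))+4)+5)*((((b*7)+(1+z))*y)*(((5*8)+(b*7))*((z*2)+6)))))
Step 1: at root: (0+(((((y*x)+(5+a))+4)+5)*((((b*7)+(1+z))*y)*(((5*8)+(b*7))*((z*2)+6))))) -> (((((y*x)+(5+a))+4)+5)*((((b*7)+(1+z))*y)*(((5*8)+(b*7))*((z*2)+6)))); overall: (0+(((((y*x)+(5+a))+4)+5)*((((b*7)+(1+z))*y)*(((5*8)+(b*7))*((z*2)+6))))) -> (((((y*x)+(5+a))+4)+5)*((((b*7)+(1+z))*y)*(((5*8)+(b*7))*((z*2)+6))))
Step 2: at RRLL: (5*8) -> 40; overall: (((((y*x)+(5+a))+4)+5)*((((b*7)+(1+z))*y)*(((5*8)+(b*7))*((z*2)+6)))) -> (((((y*x)+(5+a))+4)+5)*((((b*7)+(1+z))*y)*((40+(b*7))*((z*2)+6))))
Fixed point: (((((y*x)+(5+a))+4)+5)*((((b*7)+(1+z))*y)*((40+(b*7))*((z*2)+6))))

Answer: (((((y*x)+(5+a))+4)+5)*((((b*7)+(1+z))*y)*((40+(b*7))*((z*2)+6))))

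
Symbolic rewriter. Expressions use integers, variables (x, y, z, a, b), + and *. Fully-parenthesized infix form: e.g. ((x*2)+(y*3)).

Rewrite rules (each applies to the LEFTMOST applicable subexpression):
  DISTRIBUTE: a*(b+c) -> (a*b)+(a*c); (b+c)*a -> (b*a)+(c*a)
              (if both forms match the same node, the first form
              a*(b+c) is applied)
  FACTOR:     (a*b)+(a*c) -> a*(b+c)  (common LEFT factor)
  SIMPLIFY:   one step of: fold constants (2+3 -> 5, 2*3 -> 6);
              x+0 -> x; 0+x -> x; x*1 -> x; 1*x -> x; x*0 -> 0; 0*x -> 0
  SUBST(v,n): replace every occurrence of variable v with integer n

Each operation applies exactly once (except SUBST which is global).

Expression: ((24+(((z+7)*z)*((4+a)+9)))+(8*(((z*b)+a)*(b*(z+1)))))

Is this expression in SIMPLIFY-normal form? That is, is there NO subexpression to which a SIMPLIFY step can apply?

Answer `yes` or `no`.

Answer: yes

Derivation:
Expression: ((24+(((z+7)*z)*((4+a)+9)))+(8*(((z*b)+a)*(b*(z+1)))))
Scanning for simplifiable subexpressions (pre-order)...
  at root: ((24+(((z+7)*z)*((4+a)+9)))+(8*(((z*b)+a)*(b*(z+1))))) (not simplifiable)
  at L: (24+(((z+7)*z)*((4+a)+9))) (not simplifiable)
  at LR: (((z+7)*z)*((4+a)+9)) (not simplifiable)
  at LRL: ((z+7)*z) (not simplifiable)
  at LRLL: (z+7) (not simplifiable)
  at LRR: ((4+a)+9) (not simplifiable)
  at LRRL: (4+a) (not simplifiable)
  at R: (8*(((z*b)+a)*(b*(z+1)))) (not simplifiable)
  at RR: (((z*b)+a)*(b*(z+1))) (not simplifiable)
  at RRL: ((z*b)+a) (not simplifiable)
  at RRLL: (z*b) (not simplifiable)
  at RRR: (b*(z+1)) (not simplifiable)
  at RRRR: (z+1) (not simplifiable)
Result: no simplifiable subexpression found -> normal form.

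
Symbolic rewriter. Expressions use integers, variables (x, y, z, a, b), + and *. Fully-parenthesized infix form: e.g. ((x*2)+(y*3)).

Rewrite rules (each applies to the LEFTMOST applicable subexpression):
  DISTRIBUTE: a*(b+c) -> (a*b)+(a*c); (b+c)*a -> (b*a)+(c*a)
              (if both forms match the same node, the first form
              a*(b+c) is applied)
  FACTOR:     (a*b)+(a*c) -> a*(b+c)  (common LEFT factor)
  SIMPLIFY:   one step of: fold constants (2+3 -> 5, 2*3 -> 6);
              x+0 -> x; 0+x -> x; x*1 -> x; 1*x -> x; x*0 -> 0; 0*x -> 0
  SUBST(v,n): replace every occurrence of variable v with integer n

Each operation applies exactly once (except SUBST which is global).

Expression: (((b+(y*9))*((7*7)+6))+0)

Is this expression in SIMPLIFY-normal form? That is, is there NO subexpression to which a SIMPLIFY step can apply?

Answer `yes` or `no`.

Expression: (((b+(y*9))*((7*7)+6))+0)
Scanning for simplifiable subexpressions (pre-order)...
  at root: (((b+(y*9))*((7*7)+6))+0) (SIMPLIFIABLE)
  at L: ((b+(y*9))*((7*7)+6)) (not simplifiable)
  at LL: (b+(y*9)) (not simplifiable)
  at LLR: (y*9) (not simplifiable)
  at LR: ((7*7)+6) (not simplifiable)
  at LRL: (7*7) (SIMPLIFIABLE)
Found simplifiable subexpr at path root: (((b+(y*9))*((7*7)+6))+0)
One SIMPLIFY step would give: ((b+(y*9))*((7*7)+6))
-> NOT in normal form.

Answer: no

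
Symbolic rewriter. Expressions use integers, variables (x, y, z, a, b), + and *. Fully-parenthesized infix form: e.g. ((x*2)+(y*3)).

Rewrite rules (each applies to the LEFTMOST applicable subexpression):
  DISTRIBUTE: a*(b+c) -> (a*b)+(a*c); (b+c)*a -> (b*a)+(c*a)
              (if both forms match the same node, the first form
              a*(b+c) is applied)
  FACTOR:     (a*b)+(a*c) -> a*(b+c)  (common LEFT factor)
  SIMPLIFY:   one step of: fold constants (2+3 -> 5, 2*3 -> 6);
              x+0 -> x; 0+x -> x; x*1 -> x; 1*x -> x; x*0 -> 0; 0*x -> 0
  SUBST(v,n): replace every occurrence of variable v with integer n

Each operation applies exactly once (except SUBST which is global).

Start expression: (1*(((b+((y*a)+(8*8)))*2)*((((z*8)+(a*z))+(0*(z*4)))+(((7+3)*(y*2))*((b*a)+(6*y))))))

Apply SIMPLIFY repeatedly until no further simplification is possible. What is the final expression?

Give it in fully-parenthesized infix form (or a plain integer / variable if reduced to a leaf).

Start: (1*(((b+((y*a)+(8*8)))*2)*((((z*8)+(a*z))+(0*(z*4)))+(((7+3)*(y*2))*((b*a)+(6*y))))))
Step 1: at root: (1*(((b+((y*a)+(8*8)))*2)*((((z*8)+(a*z))+(0*(z*4)))+(((7+3)*(y*2))*((b*a)+(6*y)))))) -> (((b+((y*a)+(8*8)))*2)*((((z*8)+(a*z))+(0*(z*4)))+(((7+3)*(y*2))*((b*a)+(6*y))))); overall: (1*(((b+((y*a)+(8*8)))*2)*((((z*8)+(a*z))+(0*(z*4)))+(((7+3)*(y*2))*((b*a)+(6*y)))))) -> (((b+((y*a)+(8*8)))*2)*((((z*8)+(a*z))+(0*(z*4)))+(((7+3)*(y*2))*((b*a)+(6*y)))))
Step 2: at LLRR: (8*8) -> 64; overall: (((b+((y*a)+(8*8)))*2)*((((z*8)+(a*z))+(0*(z*4)))+(((7+3)*(y*2))*((b*a)+(6*y))))) -> (((b+((y*a)+64))*2)*((((z*8)+(a*z))+(0*(z*4)))+(((7+3)*(y*2))*((b*a)+(6*y)))))
Step 3: at RLR: (0*(z*4)) -> 0; overall: (((b+((y*a)+64))*2)*((((z*8)+(a*z))+(0*(z*4)))+(((7+3)*(y*2))*((b*a)+(6*y))))) -> (((b+((y*a)+64))*2)*((((z*8)+(a*z))+0)+(((7+3)*(y*2))*((b*a)+(6*y)))))
Step 4: at RL: (((z*8)+(a*z))+0) -> ((z*8)+(a*z)); overall: (((b+((y*a)+64))*2)*((((z*8)+(a*z))+0)+(((7+3)*(y*2))*((b*a)+(6*y))))) -> (((b+((y*a)+64))*2)*(((z*8)+(a*z))+(((7+3)*(y*2))*((b*a)+(6*y)))))
Step 5: at RRLL: (7+3) -> 10; overall: (((b+((y*a)+64))*2)*(((z*8)+(a*z))+(((7+3)*(y*2))*((b*a)+(6*y))))) -> (((b+((y*a)+64))*2)*(((z*8)+(a*z))+((10*(y*2))*((b*a)+(6*y)))))
Fixed point: (((b+((y*a)+64))*2)*(((z*8)+(a*z))+((10*(y*2))*((b*a)+(6*y)))))

Answer: (((b+((y*a)+64))*2)*(((z*8)+(a*z))+((10*(y*2))*((b*a)+(6*y)))))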